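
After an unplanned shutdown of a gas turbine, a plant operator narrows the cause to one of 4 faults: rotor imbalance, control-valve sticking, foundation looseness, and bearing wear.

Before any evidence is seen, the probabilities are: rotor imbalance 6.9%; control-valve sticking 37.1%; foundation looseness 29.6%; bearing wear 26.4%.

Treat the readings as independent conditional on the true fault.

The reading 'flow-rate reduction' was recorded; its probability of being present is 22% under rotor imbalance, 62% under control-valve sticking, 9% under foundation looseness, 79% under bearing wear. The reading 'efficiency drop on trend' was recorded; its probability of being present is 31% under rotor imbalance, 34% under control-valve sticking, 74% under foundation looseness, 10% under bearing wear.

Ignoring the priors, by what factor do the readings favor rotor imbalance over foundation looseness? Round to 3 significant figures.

1.02

Take the product of per-reading likelihoods under each hypothesis, then divide.
  rotor imbalance: 0.22 × 0.31 = 0.0682
  foundation looseness: 0.09 × 0.74 = 0.0666
Bayes factor = 0.0682 / 0.0666 ≈ 1.02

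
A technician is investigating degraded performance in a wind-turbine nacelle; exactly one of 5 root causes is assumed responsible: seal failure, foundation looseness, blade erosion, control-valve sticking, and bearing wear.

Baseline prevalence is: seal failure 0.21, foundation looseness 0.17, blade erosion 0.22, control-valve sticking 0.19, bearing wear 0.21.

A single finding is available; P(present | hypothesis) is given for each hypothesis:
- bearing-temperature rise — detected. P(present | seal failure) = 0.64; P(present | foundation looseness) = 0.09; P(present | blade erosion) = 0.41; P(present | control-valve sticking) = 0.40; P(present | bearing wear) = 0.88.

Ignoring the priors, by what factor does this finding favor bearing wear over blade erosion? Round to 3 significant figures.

The Bayes factor is the ratio of the two likelihoods.
  bearing wear: 0.88
  blade erosion: 0.41
Bayes factor = 0.88 / 0.41 ≈ 2.15

2.15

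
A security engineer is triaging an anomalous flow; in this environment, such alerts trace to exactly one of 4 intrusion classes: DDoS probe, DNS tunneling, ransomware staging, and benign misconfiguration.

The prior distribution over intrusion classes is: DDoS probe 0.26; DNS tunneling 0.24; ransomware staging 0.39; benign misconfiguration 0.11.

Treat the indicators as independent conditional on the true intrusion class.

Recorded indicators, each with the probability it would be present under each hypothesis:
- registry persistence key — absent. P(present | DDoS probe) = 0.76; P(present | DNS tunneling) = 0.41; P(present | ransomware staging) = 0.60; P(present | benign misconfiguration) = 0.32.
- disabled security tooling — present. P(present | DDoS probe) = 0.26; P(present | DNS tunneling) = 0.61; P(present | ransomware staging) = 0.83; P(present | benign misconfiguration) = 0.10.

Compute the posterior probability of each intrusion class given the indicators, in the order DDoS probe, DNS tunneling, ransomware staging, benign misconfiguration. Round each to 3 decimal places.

By Bayes' rule with conditional independence, the unnormalized weight for each hypothesis is prior × ∏ likelihoods (using 1 − P(present | H) for each absent indicator):
  DDoS probe: 0.26 × (1 − 0.76) × 0.26 = 0.016224
  DNS tunneling: 0.24 × (1 − 0.41) × 0.61 = 0.086376
  ransomware staging: 0.39 × (1 − 0.60) × 0.83 = 0.12948
  benign misconfiguration: 0.11 × (1 − 0.32) × 0.10 = 0.00748
Normalizing constant Z = 0.016224 + 0.086376 + 0.12948 + 0.00748 = 0.23956.
P(DDoS probe | evidence) = 0.016224 / 0.23956 ≈ 0.068
P(DNS tunneling | evidence) = 0.086376 / 0.23956 ≈ 0.361
P(ransomware staging | evidence) = 0.12948 / 0.23956 ≈ 0.540
P(benign misconfiguration | evidence) = 0.00748 / 0.23956 ≈ 0.031

0.068, 0.361, 0.540, 0.031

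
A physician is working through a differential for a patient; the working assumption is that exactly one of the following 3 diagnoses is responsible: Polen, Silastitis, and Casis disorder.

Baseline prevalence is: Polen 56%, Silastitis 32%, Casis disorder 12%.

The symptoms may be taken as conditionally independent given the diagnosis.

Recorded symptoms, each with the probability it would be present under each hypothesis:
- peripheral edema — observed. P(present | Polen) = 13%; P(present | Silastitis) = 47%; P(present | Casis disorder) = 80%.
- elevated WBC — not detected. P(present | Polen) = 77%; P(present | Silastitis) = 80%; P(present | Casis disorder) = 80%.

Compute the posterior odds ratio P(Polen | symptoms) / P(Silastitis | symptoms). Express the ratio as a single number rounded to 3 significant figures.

0.557

Unnormalized posterior weight (prior times the symptom likelihoods) for each of the two hypotheses (using 1 − P(present | H) for each absent symptom):
  Polen: 0.56 × 0.13 × (1 − 0.77) = 0.016744
  Silastitis: 0.32 × 0.47 × (1 − 0.80) = 0.03008
Odds(Polen : Silastitis) = 0.016744 / 0.03008 ≈ 0.557.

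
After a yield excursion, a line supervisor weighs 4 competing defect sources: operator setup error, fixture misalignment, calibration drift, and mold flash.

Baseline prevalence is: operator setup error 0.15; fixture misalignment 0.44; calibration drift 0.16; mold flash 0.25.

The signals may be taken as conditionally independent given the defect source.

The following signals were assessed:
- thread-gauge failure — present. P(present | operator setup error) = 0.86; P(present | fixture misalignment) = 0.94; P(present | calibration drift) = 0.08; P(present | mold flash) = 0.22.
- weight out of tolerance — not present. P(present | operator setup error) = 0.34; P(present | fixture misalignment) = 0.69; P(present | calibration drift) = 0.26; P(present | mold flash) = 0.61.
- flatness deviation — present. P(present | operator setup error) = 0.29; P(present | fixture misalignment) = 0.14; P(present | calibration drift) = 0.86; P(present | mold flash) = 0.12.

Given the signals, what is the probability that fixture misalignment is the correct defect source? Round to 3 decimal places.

0.336

For each hypothesis, the unnormalized posterior weight is prior × product of the signal likelihoods (using 1 − P(present | H) for each absent signal):
  operator setup error: 0.15 × 0.86 × (1 − 0.34) × 0.29 = 0.024691
  fixture misalignment: 0.44 × 0.94 × (1 − 0.69) × 0.14 = 0.01795
  calibration drift: 0.16 × 0.08 × (1 − 0.26) × 0.86 = 0.0081459
  mold flash: 0.25 × 0.22 × (1 − 0.61) × 0.12 = 0.002574
Normalizing constant Z = 0.024691 + 0.01795 + 0.0081459 + 0.002574 = 0.053361.
P(fixture misalignment | evidence) = 0.01795 / 0.053361 ≈ 0.336.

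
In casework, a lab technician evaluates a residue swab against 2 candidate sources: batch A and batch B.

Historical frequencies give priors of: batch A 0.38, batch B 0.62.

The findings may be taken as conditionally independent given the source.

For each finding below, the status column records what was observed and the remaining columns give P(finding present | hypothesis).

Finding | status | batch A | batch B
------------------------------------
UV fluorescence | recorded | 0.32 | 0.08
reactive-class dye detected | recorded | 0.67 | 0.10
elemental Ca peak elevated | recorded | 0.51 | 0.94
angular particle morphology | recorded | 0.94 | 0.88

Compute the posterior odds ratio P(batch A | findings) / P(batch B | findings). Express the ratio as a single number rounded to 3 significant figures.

The normalizing constant cancels in an odds ratio, so compute prior × likelihood for the two hypotheses only:
  batch A: 0.38 × 0.32 × 0.67 × 0.51 × 0.94 = 0.039058
  batch B: 0.62 × 0.08 × 0.10 × 0.94 × 0.88 = 0.0041029
Odds(batch A : batch B) = 0.039058 / 0.0041029 ≈ 9.52.

9.52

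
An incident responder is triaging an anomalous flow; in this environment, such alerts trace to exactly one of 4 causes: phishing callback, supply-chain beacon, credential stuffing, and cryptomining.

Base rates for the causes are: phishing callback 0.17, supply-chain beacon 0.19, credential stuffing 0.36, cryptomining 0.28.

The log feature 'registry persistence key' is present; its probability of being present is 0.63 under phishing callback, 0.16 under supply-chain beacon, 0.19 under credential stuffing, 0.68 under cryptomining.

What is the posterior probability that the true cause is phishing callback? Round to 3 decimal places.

0.270

Multiply each prior by the likelihood of the log feature:
  phishing callback: 0.17 × 0.63 = 0.1071
  supply-chain beacon: 0.19 × 0.16 = 0.0304
  credential stuffing: 0.36 × 0.19 = 0.0684
  cryptomining: 0.28 × 0.68 = 0.1904
Marginal likelihood of the evidence = 0.3963.
P(phishing callback | evidence) = 0.1071 / 0.3963 ≈ 0.270.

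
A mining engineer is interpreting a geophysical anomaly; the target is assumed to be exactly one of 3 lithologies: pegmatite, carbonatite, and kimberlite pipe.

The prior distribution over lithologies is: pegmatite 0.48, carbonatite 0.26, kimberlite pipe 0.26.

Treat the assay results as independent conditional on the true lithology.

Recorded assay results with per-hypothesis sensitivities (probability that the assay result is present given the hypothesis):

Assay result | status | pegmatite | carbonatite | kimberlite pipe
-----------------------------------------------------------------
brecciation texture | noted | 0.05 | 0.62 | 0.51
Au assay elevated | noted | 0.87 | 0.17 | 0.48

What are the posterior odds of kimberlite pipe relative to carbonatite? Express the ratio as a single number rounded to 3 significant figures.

2.32

Posterior odds equal prior odds times the likelihood ratio; only the two competing hypotheses matter.
  kimberlite pipe: 0.26 × 0.51 × 0.48 = 0.063648
  carbonatite: 0.26 × 0.62 × 0.17 = 0.027404
Odds(kimberlite pipe : carbonatite) = 0.063648 / 0.027404 ≈ 2.32.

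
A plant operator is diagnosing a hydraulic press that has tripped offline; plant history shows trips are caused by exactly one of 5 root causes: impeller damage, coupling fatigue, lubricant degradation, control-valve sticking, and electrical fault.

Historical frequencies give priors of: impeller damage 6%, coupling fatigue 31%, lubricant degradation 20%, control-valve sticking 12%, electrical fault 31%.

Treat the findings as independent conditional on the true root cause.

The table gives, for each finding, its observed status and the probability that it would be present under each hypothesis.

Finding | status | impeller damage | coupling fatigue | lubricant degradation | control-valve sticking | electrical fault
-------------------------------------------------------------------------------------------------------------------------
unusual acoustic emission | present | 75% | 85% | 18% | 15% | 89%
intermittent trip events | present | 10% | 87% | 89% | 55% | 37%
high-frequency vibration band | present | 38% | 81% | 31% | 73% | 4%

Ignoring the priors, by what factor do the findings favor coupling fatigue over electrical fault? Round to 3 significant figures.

45.5

Take the product of per-finding likelihoods under each hypothesis, then divide.
  coupling fatigue: 0.85 × 0.87 × 0.81 = 0.59899
  electrical fault: 0.89 × 0.37 × 0.04 = 0.013172
Bayes factor = 0.59899 / 0.013172 ≈ 45.5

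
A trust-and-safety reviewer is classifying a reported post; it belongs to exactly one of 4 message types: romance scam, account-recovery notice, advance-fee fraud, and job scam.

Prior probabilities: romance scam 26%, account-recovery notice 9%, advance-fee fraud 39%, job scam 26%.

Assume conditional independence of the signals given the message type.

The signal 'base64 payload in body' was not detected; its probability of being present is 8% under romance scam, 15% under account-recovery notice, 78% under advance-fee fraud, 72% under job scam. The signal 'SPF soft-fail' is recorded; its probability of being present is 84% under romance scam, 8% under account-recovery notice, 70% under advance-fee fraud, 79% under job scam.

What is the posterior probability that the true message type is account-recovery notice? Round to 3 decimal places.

By Bayes' rule with conditional independence, the unnormalized weight for each hypothesis is prior × ∏ likelihoods (using 1 − P(present | H) for each absent signal):
  romance scam: 0.26 × (1 − 0.08) × 0.84 = 0.20093
  account-recovery notice: 0.09 × (1 − 0.15) × 0.08 = 0.00612
  advance-fee fraud: 0.39 × (1 − 0.78) × 0.70 = 0.06006
  job scam: 0.26 × (1 − 0.72) × 0.79 = 0.057512
The unnormalized weights sum to 0.32462.
P(account-recovery notice | evidence) = 0.00612 / 0.32462 ≈ 0.019.

0.019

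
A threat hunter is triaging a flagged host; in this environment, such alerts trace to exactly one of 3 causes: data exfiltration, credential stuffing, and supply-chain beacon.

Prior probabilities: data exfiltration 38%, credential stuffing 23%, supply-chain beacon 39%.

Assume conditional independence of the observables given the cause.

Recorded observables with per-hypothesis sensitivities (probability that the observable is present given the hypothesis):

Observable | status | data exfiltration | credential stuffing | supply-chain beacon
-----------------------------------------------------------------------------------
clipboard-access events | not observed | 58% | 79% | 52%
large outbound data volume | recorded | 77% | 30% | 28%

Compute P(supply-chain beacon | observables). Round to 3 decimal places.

0.276

For each hypothesis, the unnormalized posterior weight is prior × product of the observable likelihoods (using 1 − P(present | H) for each absent observable):
  data exfiltration: 0.38 × (1 − 0.58) × 0.77 = 0.12289
  credential stuffing: 0.23 × (1 − 0.79) × 0.30 = 0.01449
  supply-chain beacon: 0.39 × (1 − 0.52) × 0.28 = 0.052416
Normalizing constant Z = 0.12289 + 0.01449 + 0.052416 = 0.1898.
P(supply-chain beacon | evidence) = 0.052416 / 0.1898 ≈ 0.276.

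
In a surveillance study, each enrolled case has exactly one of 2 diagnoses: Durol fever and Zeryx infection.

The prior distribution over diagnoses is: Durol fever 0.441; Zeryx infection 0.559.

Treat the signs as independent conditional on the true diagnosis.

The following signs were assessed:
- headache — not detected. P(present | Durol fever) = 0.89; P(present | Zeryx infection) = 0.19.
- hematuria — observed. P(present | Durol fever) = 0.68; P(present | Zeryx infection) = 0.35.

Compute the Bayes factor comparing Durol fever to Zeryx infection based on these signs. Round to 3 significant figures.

0.264

Joint likelihood of the sign pattern under each hypothesis (using 1 − P(present | H) for each absent sign):
  Durol fever: (1 − 0.89) × 0.68 = 0.0748
  Zeryx infection: (1 − 0.19) × 0.35 = 0.2835
Bayes factor = 0.0748 / 0.2835 ≈ 0.264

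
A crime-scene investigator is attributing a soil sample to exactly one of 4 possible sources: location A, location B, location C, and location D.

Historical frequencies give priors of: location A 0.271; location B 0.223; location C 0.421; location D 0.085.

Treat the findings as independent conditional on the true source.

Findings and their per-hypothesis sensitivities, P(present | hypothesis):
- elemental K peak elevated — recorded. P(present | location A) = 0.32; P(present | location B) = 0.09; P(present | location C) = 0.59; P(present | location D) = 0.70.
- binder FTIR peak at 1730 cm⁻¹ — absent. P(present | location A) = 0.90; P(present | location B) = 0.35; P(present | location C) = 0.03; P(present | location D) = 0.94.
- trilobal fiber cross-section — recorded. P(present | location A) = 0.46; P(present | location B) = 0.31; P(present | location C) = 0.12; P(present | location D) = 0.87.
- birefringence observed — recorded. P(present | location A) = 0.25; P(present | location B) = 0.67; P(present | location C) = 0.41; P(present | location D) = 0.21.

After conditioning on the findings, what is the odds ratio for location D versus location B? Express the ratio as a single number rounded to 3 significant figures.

The normalizing constant cancels in an odds ratio, so compute prior × likelihood for the two hypotheses only (using 1 − P(present | H) for each absent finding):
  location D: 0.085 × 0.70 × (1 − 0.94) × 0.87 × 0.21 = 0.00065224
  location B: 0.223 × 0.09 × (1 − 0.35) × 0.31 × 0.67 = 0.0027096
Odds(location D : location B) = 0.00065224 / 0.0027096 ≈ 0.241.

0.241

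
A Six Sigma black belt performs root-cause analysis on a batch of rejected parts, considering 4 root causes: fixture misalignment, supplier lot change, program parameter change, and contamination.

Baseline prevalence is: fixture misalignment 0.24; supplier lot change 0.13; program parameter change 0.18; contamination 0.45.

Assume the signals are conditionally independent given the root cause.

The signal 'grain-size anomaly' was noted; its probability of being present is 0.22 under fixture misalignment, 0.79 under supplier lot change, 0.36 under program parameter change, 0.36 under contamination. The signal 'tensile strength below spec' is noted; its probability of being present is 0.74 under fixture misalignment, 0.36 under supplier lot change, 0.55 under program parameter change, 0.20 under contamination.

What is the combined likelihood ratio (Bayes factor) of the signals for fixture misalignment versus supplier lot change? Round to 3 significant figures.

Take the product of per-signal likelihoods under each hypothesis, then divide.
  fixture misalignment: 0.22 × 0.74 = 0.1628
  supplier lot change: 0.79 × 0.36 = 0.2844
Bayes factor = 0.1628 / 0.2844 ≈ 0.572

0.572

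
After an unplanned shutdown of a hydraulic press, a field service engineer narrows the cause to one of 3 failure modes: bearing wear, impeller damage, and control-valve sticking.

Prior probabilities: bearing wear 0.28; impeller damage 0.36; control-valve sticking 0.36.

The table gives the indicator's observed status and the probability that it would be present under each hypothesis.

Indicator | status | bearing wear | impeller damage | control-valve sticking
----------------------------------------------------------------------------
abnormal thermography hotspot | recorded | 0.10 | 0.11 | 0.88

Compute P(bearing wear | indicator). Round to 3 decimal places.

0.073

For each hypothesis, the unnormalized posterior weight is prior × likelihood:
  bearing wear: 0.28 × 0.10 = 0.028
  impeller damage: 0.36 × 0.11 = 0.0396
  control-valve sticking: 0.36 × 0.88 = 0.3168
Normalizing constant Z = 0.028 + 0.0396 + 0.3168 = 0.3844.
P(bearing wear | evidence) = 0.028 / 0.3844 ≈ 0.073.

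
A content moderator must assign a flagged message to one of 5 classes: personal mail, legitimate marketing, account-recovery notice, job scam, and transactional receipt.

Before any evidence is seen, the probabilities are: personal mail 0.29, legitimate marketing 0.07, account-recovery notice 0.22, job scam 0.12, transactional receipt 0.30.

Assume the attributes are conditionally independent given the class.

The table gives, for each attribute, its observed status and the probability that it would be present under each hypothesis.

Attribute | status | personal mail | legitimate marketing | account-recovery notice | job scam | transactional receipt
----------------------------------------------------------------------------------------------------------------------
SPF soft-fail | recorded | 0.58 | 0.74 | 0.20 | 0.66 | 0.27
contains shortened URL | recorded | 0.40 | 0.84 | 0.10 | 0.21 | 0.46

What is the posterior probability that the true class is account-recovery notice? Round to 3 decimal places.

By Bayes' rule with conditional independence, the unnormalized weight for each hypothesis is prior × ∏ likelihoods:
  personal mail: 0.29 × 0.58 × 0.40 = 0.06728
  legitimate marketing: 0.07 × 0.74 × 0.84 = 0.043512
  account-recovery notice: 0.22 × 0.20 × 0.10 = 0.0044
  job scam: 0.12 × 0.66 × 0.21 = 0.016632
  transactional receipt: 0.30 × 0.27 × 0.46 = 0.03726
The unnormalized weights sum to 0.16908.
P(account-recovery notice | evidence) = 0.0044 / 0.16908 ≈ 0.026.

0.026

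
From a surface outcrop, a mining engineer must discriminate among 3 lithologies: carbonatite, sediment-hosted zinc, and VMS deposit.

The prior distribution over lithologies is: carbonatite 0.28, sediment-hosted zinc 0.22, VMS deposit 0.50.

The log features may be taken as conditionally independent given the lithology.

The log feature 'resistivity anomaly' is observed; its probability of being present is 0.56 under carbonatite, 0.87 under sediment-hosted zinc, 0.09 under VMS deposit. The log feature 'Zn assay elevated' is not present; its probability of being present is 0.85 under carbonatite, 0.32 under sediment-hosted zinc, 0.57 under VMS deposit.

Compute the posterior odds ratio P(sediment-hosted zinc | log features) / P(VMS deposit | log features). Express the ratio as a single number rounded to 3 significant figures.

6.73

Unnormalized posterior weight (prior times the log feature likelihoods) for each of the two hypotheses (using 1 − P(present | H) for each absent log feature):
  sediment-hosted zinc: 0.22 × 0.87 × (1 − 0.32) = 0.13015
  VMS deposit: 0.50 × 0.09 × (1 − 0.57) = 0.01935
Posterior odds = 0.13015 / 0.01935 ≈ 6.73.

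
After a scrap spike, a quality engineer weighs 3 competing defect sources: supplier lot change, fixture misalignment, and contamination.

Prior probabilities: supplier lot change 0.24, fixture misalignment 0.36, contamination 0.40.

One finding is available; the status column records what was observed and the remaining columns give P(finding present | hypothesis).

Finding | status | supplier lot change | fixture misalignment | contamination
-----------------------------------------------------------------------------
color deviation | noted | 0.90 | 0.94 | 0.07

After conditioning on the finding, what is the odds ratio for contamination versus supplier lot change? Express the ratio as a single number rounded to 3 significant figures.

0.130

Posterior odds equal prior odds times the likelihood ratio; only the two competing hypotheses matter.
  contamination: 0.40 × 0.07 = 0.028
  supplier lot change: 0.24 × 0.90 = 0.216
Posterior odds = 0.028 / 0.216 ≈ 0.130.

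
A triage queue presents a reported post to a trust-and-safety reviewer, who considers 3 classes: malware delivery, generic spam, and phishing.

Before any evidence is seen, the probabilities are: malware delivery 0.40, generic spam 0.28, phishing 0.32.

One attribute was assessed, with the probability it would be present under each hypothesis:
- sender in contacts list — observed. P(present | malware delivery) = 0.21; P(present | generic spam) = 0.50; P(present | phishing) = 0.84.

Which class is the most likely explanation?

For each hypothesis, the unnormalized posterior weight is prior × likelihood:
  malware delivery: 0.40 × 0.21 = 0.084
  generic spam: 0.28 × 0.50 = 0.14
  phishing: 0.32 × 0.84 = 0.2688
Normalizing constant Z = 0.084 + 0.14 + 0.2688 = 0.4928.
P(malware delivery | evidence) ≈ 0.084 / 0.4928 ≈ 0.170
P(generic spam | evidence) ≈ 0.14 / 0.4928 ≈ 0.284
P(phishing | evidence) ≈ 0.2688 / 0.4928 ≈ 0.545
The largest is 0.545, so phishing is most probable.

phishing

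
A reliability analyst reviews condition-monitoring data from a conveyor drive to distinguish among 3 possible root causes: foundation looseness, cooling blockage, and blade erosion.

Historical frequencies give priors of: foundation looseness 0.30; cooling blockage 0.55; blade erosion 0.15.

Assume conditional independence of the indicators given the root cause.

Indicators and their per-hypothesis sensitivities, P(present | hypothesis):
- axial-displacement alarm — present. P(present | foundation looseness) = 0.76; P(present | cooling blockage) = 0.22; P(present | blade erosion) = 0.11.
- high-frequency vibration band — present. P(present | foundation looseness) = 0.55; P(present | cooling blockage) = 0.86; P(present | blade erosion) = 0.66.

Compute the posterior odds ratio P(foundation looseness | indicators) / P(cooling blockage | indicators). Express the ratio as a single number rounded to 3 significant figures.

1.21

Posterior odds equal prior odds times the likelihood ratio; only the two competing hypotheses matter.
  foundation looseness: 0.30 × 0.76 × 0.55 = 0.1254
  cooling blockage: 0.55 × 0.22 × 0.86 = 0.10406
Odds(foundation looseness : cooling blockage) = 0.1254 / 0.10406 ≈ 1.21.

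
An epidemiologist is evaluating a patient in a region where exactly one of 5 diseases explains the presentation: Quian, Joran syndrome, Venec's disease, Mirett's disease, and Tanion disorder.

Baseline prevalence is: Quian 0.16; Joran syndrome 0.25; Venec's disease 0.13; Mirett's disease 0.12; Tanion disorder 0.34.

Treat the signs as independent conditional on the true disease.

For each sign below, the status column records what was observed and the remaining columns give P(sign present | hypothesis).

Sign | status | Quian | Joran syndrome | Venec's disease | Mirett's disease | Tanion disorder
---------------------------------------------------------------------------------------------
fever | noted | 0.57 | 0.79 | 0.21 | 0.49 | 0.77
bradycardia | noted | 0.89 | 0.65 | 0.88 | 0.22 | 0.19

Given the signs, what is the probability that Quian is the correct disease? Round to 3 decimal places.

Multiply each prior by the joint likelihood of the sign pattern:
  Quian: 0.16 × 0.57 × 0.89 = 0.081168
  Joran syndrome: 0.25 × 0.79 × 0.65 = 0.12838
  Venec's disease: 0.13 × 0.21 × 0.88 = 0.024024
  Mirett's disease: 0.12 × 0.49 × 0.22 = 0.012936
  Tanion disorder: 0.34 × 0.77 × 0.19 = 0.049742
Marginal likelihood of the evidence = 0.29625.
P(Quian | evidence) = 0.081168 / 0.29625 ≈ 0.274.

0.274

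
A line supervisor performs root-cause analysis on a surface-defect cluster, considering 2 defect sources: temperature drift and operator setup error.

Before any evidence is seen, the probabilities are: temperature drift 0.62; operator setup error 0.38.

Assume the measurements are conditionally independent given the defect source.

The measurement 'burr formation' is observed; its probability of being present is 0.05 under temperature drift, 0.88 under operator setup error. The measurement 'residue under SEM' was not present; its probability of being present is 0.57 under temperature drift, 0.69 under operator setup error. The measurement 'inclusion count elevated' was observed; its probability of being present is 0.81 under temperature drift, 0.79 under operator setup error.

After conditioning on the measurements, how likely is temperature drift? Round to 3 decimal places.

0.116

For each hypothesis, the unnormalized posterior weight is prior × product of the measurement likelihoods (using 1 − P(present | H) for each absent measurement):
  temperature drift: 0.62 × 0.05 × (1 − 0.57) × 0.81 = 0.010797
  operator setup error: 0.38 × 0.88 × (1 − 0.69) × 0.79 = 0.081895
Normalizing constant Z = 0.010797 + 0.081895 = 0.092692.
P(temperature drift | evidence) = 0.010797 / 0.092692 ≈ 0.116.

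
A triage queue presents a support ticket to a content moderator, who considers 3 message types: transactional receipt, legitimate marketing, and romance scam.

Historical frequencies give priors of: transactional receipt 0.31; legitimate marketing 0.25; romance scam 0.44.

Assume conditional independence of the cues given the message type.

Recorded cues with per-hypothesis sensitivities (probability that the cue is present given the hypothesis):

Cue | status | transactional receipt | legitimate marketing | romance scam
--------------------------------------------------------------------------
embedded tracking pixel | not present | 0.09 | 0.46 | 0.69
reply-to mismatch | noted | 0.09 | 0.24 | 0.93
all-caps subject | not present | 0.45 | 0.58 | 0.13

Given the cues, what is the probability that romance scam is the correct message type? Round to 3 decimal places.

0.800

For each hypothesis, the unnormalized posterior weight is prior × product of the cue likelihoods (using 1 − P(present | H) for each absent cue):
  transactional receipt: 0.31 × (1 − 0.09) × 0.09 × (1 − 0.45) = 0.013964
  legitimate marketing: 0.25 × (1 − 0.46) × 0.24 × (1 − 0.58) = 0.013608
  romance scam: 0.44 × (1 − 0.69) × 0.93 × (1 − 0.13) = 0.11036
The unnormalized weights sum to 0.13793.
P(romance scam | evidence) = 0.11036 / 0.13793 ≈ 0.800.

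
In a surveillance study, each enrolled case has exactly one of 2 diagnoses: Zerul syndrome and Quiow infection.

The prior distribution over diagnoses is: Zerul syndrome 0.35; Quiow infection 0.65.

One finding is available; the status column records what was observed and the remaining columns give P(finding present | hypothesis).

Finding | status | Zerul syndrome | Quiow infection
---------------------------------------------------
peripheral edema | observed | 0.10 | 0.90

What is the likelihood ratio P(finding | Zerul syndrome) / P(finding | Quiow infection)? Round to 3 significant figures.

The Bayes factor is the ratio of the two likelihoods.
  Zerul syndrome: 0.1
  Quiow infection: 0.9
Bayes factor = 0.1 / 0.9 ≈ 0.111

0.111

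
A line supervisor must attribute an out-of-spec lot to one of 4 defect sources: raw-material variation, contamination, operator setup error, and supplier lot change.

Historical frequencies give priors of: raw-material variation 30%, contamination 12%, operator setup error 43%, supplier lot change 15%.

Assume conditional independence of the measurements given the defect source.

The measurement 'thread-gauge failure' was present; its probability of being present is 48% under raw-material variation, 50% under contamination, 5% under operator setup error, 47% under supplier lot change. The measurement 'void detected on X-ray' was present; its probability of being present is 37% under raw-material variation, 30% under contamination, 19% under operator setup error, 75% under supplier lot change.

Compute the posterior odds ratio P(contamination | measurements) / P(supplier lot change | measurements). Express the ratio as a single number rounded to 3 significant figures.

0.340

The normalizing constant cancels in an odds ratio, so compute prior × likelihood for the two hypotheses only:
  contamination: 0.12 × 0.50 × 0.30 = 0.018
  supplier lot change: 0.15 × 0.47 × 0.75 = 0.052875
Odds(contamination : supplier lot change) = 0.018 / 0.052875 ≈ 0.340.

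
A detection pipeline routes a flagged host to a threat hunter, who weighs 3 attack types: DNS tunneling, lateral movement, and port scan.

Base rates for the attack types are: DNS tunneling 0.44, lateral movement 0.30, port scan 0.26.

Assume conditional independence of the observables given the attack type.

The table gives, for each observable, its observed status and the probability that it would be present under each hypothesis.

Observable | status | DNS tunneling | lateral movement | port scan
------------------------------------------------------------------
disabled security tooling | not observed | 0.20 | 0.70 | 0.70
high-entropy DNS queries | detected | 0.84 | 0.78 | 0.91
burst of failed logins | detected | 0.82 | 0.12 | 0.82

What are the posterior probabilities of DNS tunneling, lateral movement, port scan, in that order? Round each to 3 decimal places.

0.784, 0.027, 0.188

Multiply each prior by the joint likelihood of the observable pattern (using 1 − P(present | H) for each absent observable):
  DNS tunneling: 0.44 × (1 − 0.20) × 0.84 × 0.82 = 0.24246
  lateral movement: 0.30 × (1 − 0.70) × 0.78 × 0.12 = 0.008424
  port scan: 0.26 × (1 − 0.70) × 0.91 × 0.82 = 0.058204
Marginal likelihood of the evidence = 0.30909.
P(DNS tunneling | evidence) = 0.24246 / 0.30909 ≈ 0.784
P(lateral movement | evidence) = 0.008424 / 0.30909 ≈ 0.027
P(port scan | evidence) = 0.058204 / 0.30909 ≈ 0.188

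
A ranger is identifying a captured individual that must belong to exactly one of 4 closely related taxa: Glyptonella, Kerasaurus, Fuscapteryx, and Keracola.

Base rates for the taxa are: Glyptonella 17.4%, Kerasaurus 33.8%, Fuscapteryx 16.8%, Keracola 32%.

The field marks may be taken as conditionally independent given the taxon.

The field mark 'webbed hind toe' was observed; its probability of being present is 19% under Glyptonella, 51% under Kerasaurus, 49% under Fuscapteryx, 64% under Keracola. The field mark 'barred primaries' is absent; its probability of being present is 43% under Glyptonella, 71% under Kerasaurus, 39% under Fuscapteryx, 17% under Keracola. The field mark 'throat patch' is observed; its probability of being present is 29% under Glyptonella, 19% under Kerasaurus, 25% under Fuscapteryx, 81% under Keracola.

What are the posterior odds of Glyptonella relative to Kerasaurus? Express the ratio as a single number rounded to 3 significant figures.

Unnormalized posterior weight (prior times the field mark likelihoods) for each of the two hypotheses (using 1 − P(present | H) for each absent field mark):
  Glyptonella: 0.174 × 0.19 × (1 − 0.43) × 0.29 = 0.0054648
  Kerasaurus: 0.338 × 0.51 × (1 − 0.71) × 0.19 = 0.0094981
Posterior odds = 0.0054648 / 0.0094981 ≈ 0.575.

0.575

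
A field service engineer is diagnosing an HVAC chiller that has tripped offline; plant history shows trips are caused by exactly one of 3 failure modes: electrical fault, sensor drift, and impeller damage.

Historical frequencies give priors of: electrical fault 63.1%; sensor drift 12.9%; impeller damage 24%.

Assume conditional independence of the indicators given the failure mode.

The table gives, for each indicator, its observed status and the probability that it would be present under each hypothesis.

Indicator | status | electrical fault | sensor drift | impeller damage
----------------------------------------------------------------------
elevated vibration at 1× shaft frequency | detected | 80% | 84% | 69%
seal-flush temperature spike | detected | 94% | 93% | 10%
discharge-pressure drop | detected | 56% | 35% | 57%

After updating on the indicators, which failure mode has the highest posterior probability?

For each hypothesis, the unnormalized posterior weight is prior × product of the indicator likelihoods:
  electrical fault: 0.631 × 0.80 × 0.94 × 0.56 = 0.26573
  sensor drift: 0.129 × 0.84 × 0.93 × 0.35 = 0.035271
  impeller damage: 0.240 × 0.69 × 0.10 × 0.57 = 0.0094392
The unnormalized weights sum to 0.31044.
P(electrical fault | evidence) ≈ 0.26573 / 0.31044 ≈ 0.856
P(sensor drift | evidence) ≈ 0.035271 / 0.31044 ≈ 0.114
P(impeller damage | evidence) ≈ 0.0094392 / 0.31044 ≈ 0.030
The largest is 0.856, so electrical fault is most probable.

electrical fault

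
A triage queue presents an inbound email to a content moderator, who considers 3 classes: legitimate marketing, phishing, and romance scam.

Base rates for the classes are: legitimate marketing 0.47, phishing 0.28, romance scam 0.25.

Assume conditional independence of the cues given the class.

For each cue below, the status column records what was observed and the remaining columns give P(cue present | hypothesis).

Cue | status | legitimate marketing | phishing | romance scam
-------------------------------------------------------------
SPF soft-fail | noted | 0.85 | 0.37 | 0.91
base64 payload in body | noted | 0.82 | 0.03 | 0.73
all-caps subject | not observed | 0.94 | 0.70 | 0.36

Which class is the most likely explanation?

romance scam

For each hypothesis, the unnormalized posterior weight is prior × product of the cue likelihoods (using 1 − P(present | H) for each absent cue):
  legitimate marketing: 0.47 × 0.85 × 0.82 × (1 − 0.94) = 0.019655
  phishing: 0.28 × 0.37 × 0.03 × (1 − 0.70) = 0.0009324
  romance scam: 0.25 × 0.91 × 0.73 × (1 − 0.36) = 0.10629
The unnormalized weights sum to 0.12688.
P(legitimate marketing | evidence) ≈ 0.019655 / 0.12688 ≈ 0.155
P(phishing | evidence) ≈ 0.0009324 / 0.12688 ≈ 0.007
P(romance scam | evidence) ≈ 0.10629 / 0.12688 ≈ 0.838
The largest is 0.838, so romance scam is most probable.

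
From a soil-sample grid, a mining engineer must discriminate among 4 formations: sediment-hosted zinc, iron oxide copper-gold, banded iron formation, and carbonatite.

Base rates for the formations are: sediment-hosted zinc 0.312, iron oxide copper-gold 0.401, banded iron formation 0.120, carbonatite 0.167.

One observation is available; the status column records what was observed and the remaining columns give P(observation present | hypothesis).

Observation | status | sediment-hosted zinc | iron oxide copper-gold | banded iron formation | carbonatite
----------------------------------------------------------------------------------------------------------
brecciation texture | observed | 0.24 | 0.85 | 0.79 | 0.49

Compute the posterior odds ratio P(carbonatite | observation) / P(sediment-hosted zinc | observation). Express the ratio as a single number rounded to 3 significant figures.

Unnormalized posterior weight (prior times the observation likelihood) for each of the two hypotheses:
  carbonatite: 0.167 × 0.49 = 0.08183
  sediment-hosted zinc: 0.312 × 0.24 = 0.07488
Odds(carbonatite : sediment-hosted zinc) = 0.08183 / 0.07488 ≈ 1.09.

1.09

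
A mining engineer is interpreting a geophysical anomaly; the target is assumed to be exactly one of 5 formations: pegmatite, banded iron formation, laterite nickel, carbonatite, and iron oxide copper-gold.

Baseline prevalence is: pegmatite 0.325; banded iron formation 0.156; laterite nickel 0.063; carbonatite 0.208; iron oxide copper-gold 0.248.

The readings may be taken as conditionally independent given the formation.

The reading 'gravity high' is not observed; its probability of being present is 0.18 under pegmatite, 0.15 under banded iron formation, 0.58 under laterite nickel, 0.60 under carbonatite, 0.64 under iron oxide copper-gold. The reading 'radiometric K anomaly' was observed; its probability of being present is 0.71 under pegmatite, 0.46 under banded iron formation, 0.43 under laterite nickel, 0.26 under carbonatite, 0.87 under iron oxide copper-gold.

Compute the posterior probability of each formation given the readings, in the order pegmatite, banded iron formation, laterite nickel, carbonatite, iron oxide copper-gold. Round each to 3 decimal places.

Multiply each prior by the joint likelihood of the reading pattern (using 1 − P(present | H) for each absent reading):
  pegmatite: 0.325 × (1 − 0.18) × 0.71 = 0.18921
  banded iron formation: 0.156 × (1 − 0.15) × 0.46 = 0.060996
  laterite nickel: 0.063 × (1 − 0.58) × 0.43 = 0.011378
  carbonatite: 0.208 × (1 − 0.60) × 0.26 = 0.021632
  iron oxide copper-gold: 0.248 × (1 − 0.64) × 0.87 = 0.077674
The unnormalized weights sum to 0.36089.
P(pegmatite | evidence) = 0.18921 / 0.36089 ≈ 0.524
P(banded iron formation | evidence) = 0.060996 / 0.36089 ≈ 0.169
P(laterite nickel | evidence) = 0.011378 / 0.36089 ≈ 0.032
P(carbonatite | evidence) = 0.021632 / 0.36089 ≈ 0.060
P(iron oxide copper-gold | evidence) = 0.077674 / 0.36089 ≈ 0.215

0.524, 0.169, 0.032, 0.060, 0.215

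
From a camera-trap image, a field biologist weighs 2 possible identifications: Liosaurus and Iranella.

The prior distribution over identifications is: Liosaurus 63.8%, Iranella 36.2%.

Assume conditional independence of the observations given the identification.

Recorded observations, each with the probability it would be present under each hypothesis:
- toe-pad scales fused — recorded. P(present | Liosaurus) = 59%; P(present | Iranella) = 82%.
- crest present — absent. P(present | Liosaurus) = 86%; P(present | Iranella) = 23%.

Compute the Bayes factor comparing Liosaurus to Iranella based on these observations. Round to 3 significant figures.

Take the product of per-observation likelihoods under each hypothesis (using 1 − P(present | H) for each absent observation), then divide.
  Liosaurus: 0.59 × (1 − 0.86) = 0.0826
  Iranella: 0.82 × (1 − 0.23) = 0.6314
Bayes factor = 0.0826 / 0.6314 ≈ 0.131

0.131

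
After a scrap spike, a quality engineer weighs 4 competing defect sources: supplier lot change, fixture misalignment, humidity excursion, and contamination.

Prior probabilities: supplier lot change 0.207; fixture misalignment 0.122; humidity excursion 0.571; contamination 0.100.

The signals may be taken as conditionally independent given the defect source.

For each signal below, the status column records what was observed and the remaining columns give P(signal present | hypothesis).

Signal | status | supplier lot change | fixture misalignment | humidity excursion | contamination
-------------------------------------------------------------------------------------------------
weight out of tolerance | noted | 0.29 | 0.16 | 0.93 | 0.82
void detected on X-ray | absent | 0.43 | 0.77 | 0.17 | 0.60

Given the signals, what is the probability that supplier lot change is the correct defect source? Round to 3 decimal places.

0.067

Multiply each prior by the joint likelihood of the signal pattern (using 1 − P(present | H) for each absent signal):
  supplier lot change: 0.207 × 0.29 × (1 − 0.43) = 0.034217
  fixture misalignment: 0.122 × 0.16 × (1 − 0.77) = 0.0044896
  humidity excursion: 0.571 × 0.93 × (1 − 0.17) = 0.44075
  contamination: 0.100 × 0.82 × (1 − 0.60) = 0.0328
Normalizing constant Z = 0.034217 + 0.0044896 + 0.44075 + 0.0328 = 0.51226.
P(supplier lot change | evidence) = 0.034217 / 0.51226 ≈ 0.067.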